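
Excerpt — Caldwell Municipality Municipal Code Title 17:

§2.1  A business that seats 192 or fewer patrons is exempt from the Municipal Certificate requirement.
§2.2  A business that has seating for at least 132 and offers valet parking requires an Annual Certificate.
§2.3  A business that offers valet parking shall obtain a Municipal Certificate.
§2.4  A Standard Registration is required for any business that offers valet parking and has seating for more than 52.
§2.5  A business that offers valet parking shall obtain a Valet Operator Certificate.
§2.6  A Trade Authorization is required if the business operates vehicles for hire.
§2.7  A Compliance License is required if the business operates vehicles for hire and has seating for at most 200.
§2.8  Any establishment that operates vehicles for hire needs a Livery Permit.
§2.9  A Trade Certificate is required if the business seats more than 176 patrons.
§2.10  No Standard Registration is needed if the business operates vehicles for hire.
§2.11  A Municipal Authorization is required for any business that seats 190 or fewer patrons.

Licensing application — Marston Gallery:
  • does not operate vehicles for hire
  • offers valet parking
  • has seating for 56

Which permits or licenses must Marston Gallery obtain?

§2.1 seating 56 ≤ 192 → exempt from Municipal Certificate.
§2.2 seating 56 < 132; offers valet parking → Annual Certificate not required.
§2.3 offers valet parking → Municipal Certificate required.
§2.4 offers valet parking; seating 56 > 52 → Standard Registration required.
§2.5 offers valet parking → Valet Operator Certificate required.
§2.6 does not operate vehicles for hire → Trade Authorization not required.
§2.7 does not operate vehicles for hire; seating 56 ≤ 200 → Compliance License not required.
§2.8 does not operate vehicles for hire → Livery Permit not required.
§2.9 seating 56 ≤ 176 → Trade Certificate not required.
§2.10 does not operate vehicles for hire → Standard Registration exemption does not apply.
§2.11 seating 56 ≤ 190 → Municipal Authorization required.

Municipal Authorization, Standard Registration, Valet Operator Certificate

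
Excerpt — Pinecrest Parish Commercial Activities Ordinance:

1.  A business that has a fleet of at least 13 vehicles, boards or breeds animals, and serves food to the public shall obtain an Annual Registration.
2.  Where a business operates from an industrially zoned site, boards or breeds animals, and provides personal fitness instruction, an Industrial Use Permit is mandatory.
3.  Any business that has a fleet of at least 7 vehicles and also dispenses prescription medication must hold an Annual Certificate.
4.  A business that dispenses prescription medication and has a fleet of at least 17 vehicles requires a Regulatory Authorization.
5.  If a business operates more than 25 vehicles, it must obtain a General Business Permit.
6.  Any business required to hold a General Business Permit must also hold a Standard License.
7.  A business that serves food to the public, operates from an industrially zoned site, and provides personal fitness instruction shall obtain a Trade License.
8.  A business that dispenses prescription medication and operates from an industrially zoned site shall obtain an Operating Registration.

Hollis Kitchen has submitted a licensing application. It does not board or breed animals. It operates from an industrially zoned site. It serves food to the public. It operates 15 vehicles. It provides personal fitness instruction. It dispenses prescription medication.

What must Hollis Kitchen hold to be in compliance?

1. vehicles 15 ≥ 13; does not board or breed animals; serves food to the public → Annual Registration not required.
2. operates from an industrially zoned site; does not board or breed animals; provides personal fitness instruction → Industrial Use Permit not required.
3. vehicles 15 ≥ 7; dispenses prescription medication → Annual Certificate required.
4. dispenses prescription medication; vehicles 15 < 17 → Regulatory Authorization not required.
5. vehicles 15 ≤ 25 → General Business Permit not required.
6. General Business Permit is not required → no effect.
7. serves food to the public; operates from an industrially zoned site; provides personal fitness instruction → Trade License required.
8. dispenses prescription medication; operates from an industrially zoned site → Operating Registration required.

Annual Certificate, Operating Registration, Trade License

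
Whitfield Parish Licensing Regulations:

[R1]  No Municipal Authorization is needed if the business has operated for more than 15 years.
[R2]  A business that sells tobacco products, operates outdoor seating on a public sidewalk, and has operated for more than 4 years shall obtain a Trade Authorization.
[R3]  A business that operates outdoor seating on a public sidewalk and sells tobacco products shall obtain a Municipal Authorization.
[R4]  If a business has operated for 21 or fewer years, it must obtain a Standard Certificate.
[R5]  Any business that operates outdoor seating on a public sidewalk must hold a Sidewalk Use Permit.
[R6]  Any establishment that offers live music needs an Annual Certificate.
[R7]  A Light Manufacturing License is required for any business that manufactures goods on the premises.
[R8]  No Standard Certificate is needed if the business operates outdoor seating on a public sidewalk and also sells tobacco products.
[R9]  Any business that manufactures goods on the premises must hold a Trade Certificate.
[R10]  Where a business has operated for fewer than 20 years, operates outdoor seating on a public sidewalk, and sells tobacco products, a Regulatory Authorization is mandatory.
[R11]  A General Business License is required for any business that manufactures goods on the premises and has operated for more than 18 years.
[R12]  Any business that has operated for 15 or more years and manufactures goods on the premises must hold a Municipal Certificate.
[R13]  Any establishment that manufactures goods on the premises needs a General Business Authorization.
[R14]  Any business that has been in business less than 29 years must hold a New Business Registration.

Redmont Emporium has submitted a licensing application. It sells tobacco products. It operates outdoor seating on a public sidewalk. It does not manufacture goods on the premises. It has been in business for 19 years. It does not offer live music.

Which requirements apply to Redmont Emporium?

New Business Registration, Regulatory Authorization, Sidewalk Use Permit, Trade Authorization

[R1] years in business 19 > 15 → exempt from Municipal Authorization.
[R2] sells tobacco products; operates outdoor seating on a public sidewalk; years in business 19 > 4 → Trade Authorization required.
[R3] operates outdoor seating on a public sidewalk; sells tobacco products → Municipal Authorization required.
[R4] years in business 19 ≤ 21 → Standard Certificate required.
[R5] operates outdoor seating on a public sidewalk → Sidewalk Use Permit required.
[R6] does not offer live music → Annual Certificate not required.
[R7] does not manufacture goods on the premises → Light Manufacturing License not required.
[R8] operates outdoor seating on a public sidewalk; sells tobacco products → exempt from Standard Certificate.
[R9] does not manufacture goods on the premises → Trade Certificate not required.
[R10] years in business 19 < 20; operates outdoor seating on a public sidewalk; sells tobacco products → Regulatory Authorization required.
[R11] does not manufacture goods on the premises; years in business 19 > 18 → General Business License not required.
[R12] years in business 19 ≥ 15; does not manufacture goods on the premises → Municipal Certificate not required.
[R13] does not manufacture goods on the premises → General Business Authorization not required.
[R14] years in business 19 < 29 → New Business Registration required.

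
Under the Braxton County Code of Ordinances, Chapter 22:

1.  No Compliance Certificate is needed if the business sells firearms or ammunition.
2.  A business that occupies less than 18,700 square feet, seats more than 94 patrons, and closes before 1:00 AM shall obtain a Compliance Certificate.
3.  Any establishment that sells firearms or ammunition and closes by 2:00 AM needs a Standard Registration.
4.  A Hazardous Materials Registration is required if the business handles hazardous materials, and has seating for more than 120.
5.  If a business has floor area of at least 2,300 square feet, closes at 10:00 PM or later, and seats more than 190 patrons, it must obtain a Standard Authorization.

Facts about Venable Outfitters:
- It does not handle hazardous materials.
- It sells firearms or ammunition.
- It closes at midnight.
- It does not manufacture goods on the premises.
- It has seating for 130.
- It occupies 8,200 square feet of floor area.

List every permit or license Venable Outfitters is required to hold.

Standard Registration

1. sells firearms or ammunition → exempt from Compliance Certificate.
2. floor area 8,200 square feet < 18,700 square feet; seating 130 > 94; closes midnight, at/before 1:00 AM → Compliance Certificate required.
3. sells firearms or ammunition; closes midnight, at/before 2:00 AM → Standard Registration required.
4. does not handle hazardous materials; seating 130 > 120 → Hazardous Materials Registration not required.
5. floor area 8,200 square feet ≥ 2,300 square feet; closes midnight, after 10:00 PM; seating 130 ≤ 190 → Standard Authorization not required.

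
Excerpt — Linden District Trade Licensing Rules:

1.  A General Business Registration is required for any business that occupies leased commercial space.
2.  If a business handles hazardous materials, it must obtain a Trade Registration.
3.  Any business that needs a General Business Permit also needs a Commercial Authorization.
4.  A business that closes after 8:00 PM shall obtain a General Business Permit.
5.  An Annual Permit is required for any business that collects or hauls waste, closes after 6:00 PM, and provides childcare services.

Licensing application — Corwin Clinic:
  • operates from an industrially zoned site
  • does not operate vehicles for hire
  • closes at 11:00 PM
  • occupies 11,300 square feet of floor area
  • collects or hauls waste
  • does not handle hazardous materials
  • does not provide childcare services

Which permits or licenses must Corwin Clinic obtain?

1. operates from an industrially zoned site (not: occupies leased commercial space) → General Business Registration not required.
2. does not handle hazardous materials → Trade Registration not required.
3. General Business Permit is required → Commercial Authorization also required.
4. closes 11:00 PM, after 8:00 PM → General Business Permit required.
5. collects or hauls waste; closes 11:00 PM, after 6:00 PM; does not provide childcare services → Annual Permit not required.

Commercial Authorization, General Business Permit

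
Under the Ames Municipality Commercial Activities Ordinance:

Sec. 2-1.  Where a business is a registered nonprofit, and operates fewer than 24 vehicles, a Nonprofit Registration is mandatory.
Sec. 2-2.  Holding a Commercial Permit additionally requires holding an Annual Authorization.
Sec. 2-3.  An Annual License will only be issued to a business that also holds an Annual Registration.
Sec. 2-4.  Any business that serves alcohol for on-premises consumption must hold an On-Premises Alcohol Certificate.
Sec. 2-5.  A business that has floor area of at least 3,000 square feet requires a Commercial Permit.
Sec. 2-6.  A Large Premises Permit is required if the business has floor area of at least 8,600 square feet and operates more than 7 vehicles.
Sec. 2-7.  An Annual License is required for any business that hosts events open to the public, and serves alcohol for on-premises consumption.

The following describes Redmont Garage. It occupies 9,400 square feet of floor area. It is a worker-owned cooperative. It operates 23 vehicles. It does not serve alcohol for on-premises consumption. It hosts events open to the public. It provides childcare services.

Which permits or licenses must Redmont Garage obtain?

Annual Authorization, Commercial Permit, Large Premises Permit

Sec. 2-1. is a worker-owned cooperative (not: is a registered nonprofit); vehicles 23 < 24 → Nonprofit Registration not required.
Sec. 2-2. Commercial Permit is required → Annual Authorization also required.
Sec. 2-3. Annual License is not required → no effect.
Sec. 2-4. does not serve alcohol for on-premises consumption → On-Premises Alcohol Certificate not required.
Sec. 2-5. floor area 9,400 square feet ≥ 3,000 square feet → Commercial Permit required.
Sec. 2-6. floor area 9,400 square feet ≥ 8,600 square feet; vehicles 23 > 7 → Large Premises Permit required.
Sec. 2-7. hosts events open to the public; does not serve alcohol for on-premises consumption → Annual License not required.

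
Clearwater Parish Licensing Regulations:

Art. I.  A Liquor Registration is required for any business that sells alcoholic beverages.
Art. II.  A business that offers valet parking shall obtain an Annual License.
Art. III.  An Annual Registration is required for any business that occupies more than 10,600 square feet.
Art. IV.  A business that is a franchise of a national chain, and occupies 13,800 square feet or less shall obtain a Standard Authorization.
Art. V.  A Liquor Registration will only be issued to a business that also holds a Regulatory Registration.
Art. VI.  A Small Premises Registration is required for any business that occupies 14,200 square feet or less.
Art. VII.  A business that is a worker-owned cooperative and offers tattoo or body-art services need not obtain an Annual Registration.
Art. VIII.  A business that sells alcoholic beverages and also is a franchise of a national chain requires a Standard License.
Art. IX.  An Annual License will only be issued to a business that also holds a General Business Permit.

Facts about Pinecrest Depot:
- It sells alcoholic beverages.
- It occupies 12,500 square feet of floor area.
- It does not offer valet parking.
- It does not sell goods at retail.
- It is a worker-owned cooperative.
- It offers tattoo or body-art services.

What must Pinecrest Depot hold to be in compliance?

Liquor Registration, Regulatory Registration, Small Premises Registration

Art. I. sells alcoholic beverages → Liquor Registration required.
Art. II. does not offer valet parking → Annual License not required.
Art. III. floor area 12,500 square feet > 10,600 square feet → Annual Registration required.
Art. IV. is a worker-owned cooperative (not: is a franchise of a national chain); floor area 12,500 square feet ≤ 13,800 square feet → Standard Authorization not required.
Art. V. Liquor Registration is required → Regulatory Registration also required.
Art. VI. floor area 12,500 square feet ≤ 14,200 square feet → Small Premises Registration required.
Art. VII. is a worker-owned cooperative; offers tattoo or body-art services → exempt from Annual Registration.
Art. VIII. sells alcoholic beverages; is a worker-owned cooperative (not: is a franchise of a national chain) → Standard License not required.
Art. IX. Annual License is not required → no effect.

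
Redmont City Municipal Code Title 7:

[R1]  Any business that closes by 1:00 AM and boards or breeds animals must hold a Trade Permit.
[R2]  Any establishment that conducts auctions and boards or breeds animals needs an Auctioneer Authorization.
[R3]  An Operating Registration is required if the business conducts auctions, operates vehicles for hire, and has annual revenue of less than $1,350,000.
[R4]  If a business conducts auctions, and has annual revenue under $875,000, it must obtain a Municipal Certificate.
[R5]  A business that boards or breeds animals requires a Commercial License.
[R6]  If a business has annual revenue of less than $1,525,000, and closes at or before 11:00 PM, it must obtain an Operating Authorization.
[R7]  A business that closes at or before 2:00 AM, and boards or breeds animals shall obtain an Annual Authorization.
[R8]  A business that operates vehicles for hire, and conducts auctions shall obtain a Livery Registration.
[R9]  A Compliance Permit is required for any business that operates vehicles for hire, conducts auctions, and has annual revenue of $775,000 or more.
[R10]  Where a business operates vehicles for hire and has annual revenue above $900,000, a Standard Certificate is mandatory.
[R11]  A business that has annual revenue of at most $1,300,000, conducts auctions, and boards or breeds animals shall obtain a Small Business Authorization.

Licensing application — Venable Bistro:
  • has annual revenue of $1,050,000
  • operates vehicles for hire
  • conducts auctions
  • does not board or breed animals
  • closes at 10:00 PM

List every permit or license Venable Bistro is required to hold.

Compliance Permit, Livery Registration, Operating Authorization, Operating Registration, Standard Certificate

[R1] closes 10:00 PM, at/before 1:00 AM; does not board or breed animals → Trade Permit not required.
[R2] conducts auctions; does not board or breed animals → Auctioneer Authorization not required.
[R3] conducts auctions; operates vehicles for hire; revenue $1,050,000 < $1,350,000 → Operating Registration required.
[R4] conducts auctions; revenue $1,050,000 ≥ $875,000 → Municipal Certificate not required.
[R5] does not board or breed animals → Commercial License not required.
[R6] revenue $1,050,000 < $1,525,000; closes 10:00 PM, at/before 11:00 PM → Operating Authorization required.
[R7] closes 10:00 PM, at/before 2:00 AM; does not board or breed animals → Annual Authorization not required.
[R8] operates vehicles for hire; conducts auctions → Livery Registration required.
[R9] operates vehicles for hire; conducts auctions; revenue $1,050,000 ≥ $775,000 → Compliance Permit required.
[R10] operates vehicles for hire; revenue $1,050,000 > $900,000 → Standard Certificate required.
[R11] revenue $1,050,000 ≤ $1,300,000; conducts auctions; does not board or breed animals → Small Business Authorization not required.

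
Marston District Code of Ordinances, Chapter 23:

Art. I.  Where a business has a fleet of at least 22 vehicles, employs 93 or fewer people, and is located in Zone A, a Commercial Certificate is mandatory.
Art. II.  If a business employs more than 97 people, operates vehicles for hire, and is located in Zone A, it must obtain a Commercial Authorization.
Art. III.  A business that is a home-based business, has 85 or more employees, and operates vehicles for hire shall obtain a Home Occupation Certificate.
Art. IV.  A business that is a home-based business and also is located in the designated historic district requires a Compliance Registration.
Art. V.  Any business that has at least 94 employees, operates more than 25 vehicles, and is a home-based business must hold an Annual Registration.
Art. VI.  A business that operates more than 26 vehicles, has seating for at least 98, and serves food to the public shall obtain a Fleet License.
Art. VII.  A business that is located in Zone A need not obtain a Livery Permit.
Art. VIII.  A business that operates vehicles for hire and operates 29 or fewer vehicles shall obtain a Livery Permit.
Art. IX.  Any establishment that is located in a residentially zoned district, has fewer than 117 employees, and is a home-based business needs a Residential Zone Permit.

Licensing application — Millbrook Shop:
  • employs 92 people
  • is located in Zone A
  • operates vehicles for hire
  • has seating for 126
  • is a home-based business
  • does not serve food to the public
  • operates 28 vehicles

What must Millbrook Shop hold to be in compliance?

Commercial Certificate, Home Occupation Certificate

Art. I. vehicles 28 ≥ 22; employees 92 ≤ 93; is located in Zone A → Commercial Certificate required.
Art. II. employees 92 ≤ 97; operates vehicles for hire; is located in Zone A → Commercial Authorization not required.
Art. III. is a home-based business; employees 92 ≥ 85; operates vehicles for hire → Home Occupation Certificate required.
Art. IV. is a home-based business; is located in Zone A (not: is located in the designated historic district) → Compliance Registration not required.
Art. V. employees 92 < 94; vehicles 28 > 25; is a home-based business → Annual Registration not required.
Art. VI. vehicles 28 > 26; seating 126 ≥ 98; does not serve food to the public → Fleet License not required.
Art. VII. is located in Zone A → exempt from Livery Permit.
Art. VIII. operates vehicles for hire; vehicles 28 ≤ 29 → Livery Permit required.
Art. IX. is located in Zone A (not: is located in a residentially zoned district); employees 92 < 117; is a home-based business → Residential Zone Permit not required.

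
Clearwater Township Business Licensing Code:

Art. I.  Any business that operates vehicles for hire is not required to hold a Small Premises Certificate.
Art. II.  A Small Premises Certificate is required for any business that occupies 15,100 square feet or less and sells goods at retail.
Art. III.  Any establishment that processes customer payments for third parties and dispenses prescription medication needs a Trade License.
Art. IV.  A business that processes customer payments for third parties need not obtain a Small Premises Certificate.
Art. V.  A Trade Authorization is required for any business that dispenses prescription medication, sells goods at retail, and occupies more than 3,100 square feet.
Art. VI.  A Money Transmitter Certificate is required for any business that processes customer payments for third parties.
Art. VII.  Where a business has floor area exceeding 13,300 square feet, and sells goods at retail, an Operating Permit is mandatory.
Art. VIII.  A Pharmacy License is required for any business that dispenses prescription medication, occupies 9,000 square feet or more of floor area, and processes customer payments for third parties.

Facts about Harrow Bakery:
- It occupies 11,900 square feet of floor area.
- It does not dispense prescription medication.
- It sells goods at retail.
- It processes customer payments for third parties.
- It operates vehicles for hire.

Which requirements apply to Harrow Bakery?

Art. I. operates vehicles for hire → exempt from Small Premises Certificate.
Art. II. floor area 11,900 square feet ≤ 15,100 square feet; sells goods at retail → Small Premises Certificate required.
Art. III. processes customer payments for third parties; does not dispense prescription medication → Trade License not required.
Art. IV. processes customer payments for third parties → exempt from Small Premises Certificate.
Art. V. does not dispense prescription medication; sells goods at retail; floor area 11,900 square feet > 3,100 square feet → Trade Authorization not required.
Art. VI. processes customer payments for third parties → Money Transmitter Certificate required.
Art. VII. floor area 11,900 square feet ≤ 13,300 square feet; sells goods at retail → Operating Permit not required.
Art. VIII. does not dispense prescription medication; floor area 11,900 square feet ≥ 9,000 square feet; processes customer payments for third parties → Pharmacy License not required.

Money Transmitter Certificate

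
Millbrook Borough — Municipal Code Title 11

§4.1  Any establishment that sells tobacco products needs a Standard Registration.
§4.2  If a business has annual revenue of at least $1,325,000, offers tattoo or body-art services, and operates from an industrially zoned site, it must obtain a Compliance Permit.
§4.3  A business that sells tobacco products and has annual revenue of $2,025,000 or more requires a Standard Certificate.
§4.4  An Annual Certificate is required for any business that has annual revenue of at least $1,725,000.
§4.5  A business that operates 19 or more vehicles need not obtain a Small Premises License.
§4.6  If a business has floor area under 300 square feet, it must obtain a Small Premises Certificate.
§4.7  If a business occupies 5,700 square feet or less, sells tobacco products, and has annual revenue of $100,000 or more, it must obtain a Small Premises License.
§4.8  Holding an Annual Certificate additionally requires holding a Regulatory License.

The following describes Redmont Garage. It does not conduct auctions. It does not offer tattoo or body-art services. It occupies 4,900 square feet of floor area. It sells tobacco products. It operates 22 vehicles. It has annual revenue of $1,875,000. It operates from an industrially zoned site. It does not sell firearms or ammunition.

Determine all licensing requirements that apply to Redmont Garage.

§4.1 sells tobacco products → Standard Registration required.
§4.2 revenue $1,875,000 ≥ $1,325,000; does not offer tattoo or body-art services; operates from an industrially zoned site → Compliance Permit not required.
§4.3 sells tobacco products; revenue $1,875,000 < $2,025,000 → Standard Certificate not required.
§4.4 revenue $1,875,000 ≥ $1,725,000 → Annual Certificate required.
§4.5 vehicles 22 ≥ 19 → exempt from Small Premises License.
§4.6 floor area 4,900 square feet ≥ 300 square feet → Small Premises Certificate not required.
§4.7 floor area 4,900 square feet ≤ 5,700 square feet; sells tobacco products; revenue $1,875,000 ≥ $100,000 → Small Premises License required.
§4.8 Annual Certificate is required → Regulatory License also required.

Annual Certificate, Regulatory License, Standard Registration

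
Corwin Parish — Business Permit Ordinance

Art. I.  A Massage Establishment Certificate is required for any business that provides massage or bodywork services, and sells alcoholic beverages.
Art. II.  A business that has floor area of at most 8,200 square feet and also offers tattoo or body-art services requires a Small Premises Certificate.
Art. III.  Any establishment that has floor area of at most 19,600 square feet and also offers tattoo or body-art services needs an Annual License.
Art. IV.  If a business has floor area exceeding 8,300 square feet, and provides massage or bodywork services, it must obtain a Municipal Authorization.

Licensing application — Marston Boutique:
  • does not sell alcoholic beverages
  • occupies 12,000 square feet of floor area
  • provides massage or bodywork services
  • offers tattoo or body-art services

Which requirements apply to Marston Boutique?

Annual License, Municipal Authorization

Art. I. provides massage or bodywork services; does not sell alcoholic beverages → Massage Establishment Certificate not required.
Art. II. floor area 12,000 square feet > 8,200 square feet; offers tattoo or body-art services → Small Premises Certificate not required.
Art. III. floor area 12,000 square feet ≤ 19,600 square feet; offers tattoo or body-art services → Annual License required.
Art. IV. floor area 12,000 square feet > 8,300 square feet; provides massage or bodywork services → Municipal Authorization required.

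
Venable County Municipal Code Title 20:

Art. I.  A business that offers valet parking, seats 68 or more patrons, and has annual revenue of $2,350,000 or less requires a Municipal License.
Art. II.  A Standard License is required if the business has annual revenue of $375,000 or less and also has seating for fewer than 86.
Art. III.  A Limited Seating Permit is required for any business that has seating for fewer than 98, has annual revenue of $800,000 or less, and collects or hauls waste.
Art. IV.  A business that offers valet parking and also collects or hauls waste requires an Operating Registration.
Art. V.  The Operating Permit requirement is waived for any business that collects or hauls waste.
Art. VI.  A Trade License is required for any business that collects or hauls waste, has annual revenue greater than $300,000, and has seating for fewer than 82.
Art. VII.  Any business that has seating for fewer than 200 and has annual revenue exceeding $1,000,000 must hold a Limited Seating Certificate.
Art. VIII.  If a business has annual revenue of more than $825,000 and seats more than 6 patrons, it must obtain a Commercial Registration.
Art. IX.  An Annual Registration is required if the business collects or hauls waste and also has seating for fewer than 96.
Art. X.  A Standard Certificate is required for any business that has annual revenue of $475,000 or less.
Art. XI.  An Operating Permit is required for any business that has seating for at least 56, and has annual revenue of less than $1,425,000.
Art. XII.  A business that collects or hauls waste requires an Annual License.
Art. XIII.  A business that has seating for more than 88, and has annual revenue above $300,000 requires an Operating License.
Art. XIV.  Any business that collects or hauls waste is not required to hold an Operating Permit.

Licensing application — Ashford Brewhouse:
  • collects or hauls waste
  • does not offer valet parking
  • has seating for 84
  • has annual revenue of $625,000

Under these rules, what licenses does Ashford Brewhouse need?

Annual License, Annual Registration, Limited Seating Permit

Art. I. does not offer valet parking; seating 84 ≥ 68; revenue $625,000 ≤ $2,350,000 → Municipal License not required.
Art. II. revenue $625,000 > $375,000; seating 84 < 86 → Standard License not required.
Art. III. seating 84 < 98; revenue $625,000 ≤ $800,000; collects or hauls waste → Limited Seating Permit required.
Art. IV. does not offer valet parking; collects or hauls waste → Operating Registration not required.
Art. V. collects or hauls waste → exempt from Operating Permit.
Art. VI. collects or hauls waste; revenue $625,000 > $300,000; seating 84 ≥ 82 → Trade License not required.
Art. VII. seating 84 < 200; revenue $625,000 ≤ $1,000,000 → Limited Seating Certificate not required.
Art. VIII. revenue $625,000 ≤ $825,000; seating 84 > 6 → Commercial Registration not required.
Art. IX. collects or hauls waste; seating 84 < 96 → Annual Registration required.
Art. X. revenue $625,000 > $475,000 → Standard Certificate not required.
Art. XI. seating 84 ≥ 56; revenue $625,000 < $1,425,000 → Operating Permit required.
Art. XII. collects or hauls waste → Annual License required.
Art. XIII. seating 84 ≤ 88; revenue $625,000 > $300,000 → Operating License not required.
Art. XIV. collects or hauls waste → exempt from Operating Permit.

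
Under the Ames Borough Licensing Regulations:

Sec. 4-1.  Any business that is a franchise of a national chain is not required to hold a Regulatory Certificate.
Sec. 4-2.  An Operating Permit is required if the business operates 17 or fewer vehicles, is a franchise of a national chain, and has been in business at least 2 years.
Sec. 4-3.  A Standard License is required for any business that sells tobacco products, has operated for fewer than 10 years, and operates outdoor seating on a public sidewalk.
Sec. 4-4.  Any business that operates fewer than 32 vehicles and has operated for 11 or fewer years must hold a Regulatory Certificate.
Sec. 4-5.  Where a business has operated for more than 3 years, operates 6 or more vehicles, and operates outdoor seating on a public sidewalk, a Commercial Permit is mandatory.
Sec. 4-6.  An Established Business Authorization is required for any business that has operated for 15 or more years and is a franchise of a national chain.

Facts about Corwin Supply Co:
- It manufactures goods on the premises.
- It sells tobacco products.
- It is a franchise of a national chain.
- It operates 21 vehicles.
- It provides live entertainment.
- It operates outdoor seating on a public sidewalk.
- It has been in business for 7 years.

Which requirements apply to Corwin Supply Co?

Commercial Permit, Standard License

Sec. 4-1. is a franchise of a national chain → exempt from Regulatory Certificate.
Sec. 4-2. vehicles 21 > 17; is a franchise of a national chain; years in business 7 ≥ 2 → Operating Permit not required.
Sec. 4-3. sells tobacco products; years in business 7 < 10; operates outdoor seating on a public sidewalk → Standard License required.
Sec. 4-4. vehicles 21 < 32; years in business 7 ≤ 11 → Regulatory Certificate required.
Sec. 4-5. years in business 7 > 3; vehicles 21 ≥ 6; operates outdoor seating on a public sidewalk → Commercial Permit required.
Sec. 4-6. years in business 7 < 15; is a franchise of a national chain → Established Business Authorization not required.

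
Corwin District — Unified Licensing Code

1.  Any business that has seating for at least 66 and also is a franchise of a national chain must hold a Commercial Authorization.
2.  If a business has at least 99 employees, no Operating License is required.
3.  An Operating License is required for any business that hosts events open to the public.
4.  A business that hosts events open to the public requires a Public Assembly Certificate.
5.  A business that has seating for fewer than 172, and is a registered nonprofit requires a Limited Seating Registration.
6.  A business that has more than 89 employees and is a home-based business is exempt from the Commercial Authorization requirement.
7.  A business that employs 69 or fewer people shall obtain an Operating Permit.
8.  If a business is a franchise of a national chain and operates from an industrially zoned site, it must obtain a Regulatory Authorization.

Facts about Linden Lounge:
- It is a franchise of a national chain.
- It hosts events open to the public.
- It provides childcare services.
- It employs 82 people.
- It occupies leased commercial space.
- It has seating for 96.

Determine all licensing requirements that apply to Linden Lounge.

1. seating 96 ≥ 66; is a franchise of a national chain → Commercial Authorization required.
2. employees 82 < 99 → Operating License exemption does not apply.
3. hosts events open to the public → Operating License required.
4. hosts events open to the public → Public Assembly Certificate required.
5. seating 96 < 172; is a franchise of a national chain (not: is a registered nonprofit) → Limited Seating Registration not required.
6. employees 82 ≤ 89; occupies leased commercial space (not: is a home-based business) → Commercial Authorization exemption does not apply.
7. employees 82 > 69 → Operating Permit not required.
8. is a franchise of a national chain; occupies leased commercial space (not: operates from an industrially zoned site) → Regulatory Authorization not required.

Commercial Authorization, Operating License, Public Assembly Certificate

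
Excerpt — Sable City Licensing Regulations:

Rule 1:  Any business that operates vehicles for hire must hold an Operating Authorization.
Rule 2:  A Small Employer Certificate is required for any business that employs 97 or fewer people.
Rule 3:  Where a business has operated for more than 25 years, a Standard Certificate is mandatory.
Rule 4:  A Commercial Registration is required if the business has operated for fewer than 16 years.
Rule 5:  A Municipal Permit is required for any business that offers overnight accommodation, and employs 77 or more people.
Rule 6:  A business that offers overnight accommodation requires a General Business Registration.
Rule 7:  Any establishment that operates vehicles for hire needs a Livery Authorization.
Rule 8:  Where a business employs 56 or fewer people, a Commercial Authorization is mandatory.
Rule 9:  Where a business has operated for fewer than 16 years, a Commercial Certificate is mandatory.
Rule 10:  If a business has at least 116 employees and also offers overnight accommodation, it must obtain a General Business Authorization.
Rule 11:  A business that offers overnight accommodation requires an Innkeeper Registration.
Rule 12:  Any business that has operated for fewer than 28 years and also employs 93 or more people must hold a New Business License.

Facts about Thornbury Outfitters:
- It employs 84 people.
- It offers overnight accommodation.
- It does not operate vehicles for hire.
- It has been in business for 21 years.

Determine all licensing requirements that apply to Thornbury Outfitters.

General Business Registration, Innkeeper Registration, Municipal Permit, Small Employer Certificate

Rule 1: does not operate vehicles for hire → Operating Authorization not required.
Rule 2: employees 84 ≤ 97 → Small Employer Certificate required.
Rule 3: years in business 21 ≤ 25 → Standard Certificate not required.
Rule 4: years in business 21 ≥ 16 → Commercial Registration not required.
Rule 5: offers overnight accommodation; employees 84 ≥ 77 → Municipal Permit required.
Rule 6: offers overnight accommodation → General Business Registration required.
Rule 7: does not operate vehicles for hire → Livery Authorization not required.
Rule 8: employees 84 > 56 → Commercial Authorization not required.
Rule 9: years in business 21 ≥ 16 → Commercial Certificate not required.
Rule 10: employees 84 < 116; offers overnight accommodation → General Business Authorization not required.
Rule 11: offers overnight accommodation → Innkeeper Registration required.
Rule 12: years in business 21 < 28; employees 84 < 93 → New Business License not required.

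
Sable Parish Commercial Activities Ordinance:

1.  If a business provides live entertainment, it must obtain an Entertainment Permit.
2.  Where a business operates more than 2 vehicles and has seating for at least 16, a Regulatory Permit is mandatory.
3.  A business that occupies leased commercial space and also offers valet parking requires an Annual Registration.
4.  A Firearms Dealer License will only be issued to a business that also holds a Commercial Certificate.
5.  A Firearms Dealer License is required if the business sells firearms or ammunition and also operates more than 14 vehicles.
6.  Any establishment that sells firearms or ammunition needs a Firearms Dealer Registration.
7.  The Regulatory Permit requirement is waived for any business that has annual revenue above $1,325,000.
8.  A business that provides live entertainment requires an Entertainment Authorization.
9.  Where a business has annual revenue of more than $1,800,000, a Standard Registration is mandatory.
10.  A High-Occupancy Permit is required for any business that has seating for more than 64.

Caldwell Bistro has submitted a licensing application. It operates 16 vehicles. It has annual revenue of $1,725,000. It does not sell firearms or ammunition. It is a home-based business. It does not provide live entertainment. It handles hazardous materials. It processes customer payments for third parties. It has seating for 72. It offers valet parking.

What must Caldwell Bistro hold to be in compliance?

High-Occupancy Permit

1. does not provide live entertainment → Entertainment Permit not required.
2. vehicles 16 > 2; seating 72 ≥ 16 → Regulatory Permit required.
3. is a home-based business (not: occupies leased commercial space); offers valet parking → Annual Registration not required.
4. Firearms Dealer License is not required → no effect.
5. does not sell firearms or ammunition; vehicles 16 > 14 → Firearms Dealer License not required.
6. does not sell firearms or ammunition → Firearms Dealer Registration not required.
7. revenue $1,725,000 > $1,325,000 → exempt from Regulatory Permit.
8. does not provide live entertainment → Entertainment Authorization not required.
9. revenue $1,725,000 ≤ $1,800,000 → Standard Registration not required.
10. seating 72 > 64 → High-Occupancy Permit required.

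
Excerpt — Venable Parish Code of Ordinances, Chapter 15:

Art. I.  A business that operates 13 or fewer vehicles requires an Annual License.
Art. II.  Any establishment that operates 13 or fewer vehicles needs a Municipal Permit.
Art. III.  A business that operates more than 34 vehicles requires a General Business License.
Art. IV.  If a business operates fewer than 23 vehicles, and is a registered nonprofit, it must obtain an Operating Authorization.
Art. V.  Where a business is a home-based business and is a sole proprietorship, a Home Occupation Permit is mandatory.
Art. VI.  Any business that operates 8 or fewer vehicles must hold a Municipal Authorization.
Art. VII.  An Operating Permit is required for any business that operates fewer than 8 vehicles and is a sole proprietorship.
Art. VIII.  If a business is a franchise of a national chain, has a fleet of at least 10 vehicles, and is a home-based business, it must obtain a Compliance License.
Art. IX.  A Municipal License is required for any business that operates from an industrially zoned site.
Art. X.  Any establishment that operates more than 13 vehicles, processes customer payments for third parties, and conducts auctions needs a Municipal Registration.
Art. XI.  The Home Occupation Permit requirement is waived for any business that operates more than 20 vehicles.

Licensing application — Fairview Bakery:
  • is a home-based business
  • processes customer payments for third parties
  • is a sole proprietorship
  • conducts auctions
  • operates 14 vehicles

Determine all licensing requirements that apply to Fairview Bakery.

Art. I. vehicles 14 > 13 → Annual License not required.
Art. II. vehicles 14 > 13 → Municipal Permit not required.
Art. III. vehicles 14 ≤ 34 → General Business License not required.
Art. IV. vehicles 14 < 23; is a sole proprietorship (not: is a registered nonprofit) → Operating Authorization not required.
Art. V. is a home-based business; is a sole proprietorship → Home Occupation Permit required.
Art. VI. vehicles 14 > 8 → Municipal Authorization not required.
Art. VII. vehicles 14 ≥ 8; is a sole proprietorship → Operating Permit not required.
Art. VIII. is a sole proprietorship (not: is a franchise of a national chain); vehicles 14 ≥ 10; is a home-based business → Compliance License not required.
Art. IX. is a home-based business (not: operates from an industrially zoned site) → Municipal License not required.
Art. X. vehicles 14 > 13; processes customer payments for third parties; conducts auctions → Municipal Registration required.
Art. XI. vehicles 14 ≤ 20 → Home Occupation Permit exemption does not apply.

Home Occupation Permit, Municipal Registration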